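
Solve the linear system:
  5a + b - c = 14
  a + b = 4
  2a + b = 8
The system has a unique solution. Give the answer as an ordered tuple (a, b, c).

(4, 0, 6)

Form the augmented matrix and row-reduce:
  [ 5  1  -1  |  14 ]
  [ 1  1   0  |   4 ]
  [ 2  1   0  |   8 ]
r1 ← 1/5·r1
r2 ← r2 − r1
r3 ← r3 − 2·r1
r2 ← 5/4·r2
r3 ← r3 − 3/5·r2
r3 ← 4·r3
r2 ← r2 − 1/4·r3
r1 ← r1 + 1/5·r3
r1 ← r1 − 1/5·r2
Reading off the last column: a = 4, b = 0, c = 6.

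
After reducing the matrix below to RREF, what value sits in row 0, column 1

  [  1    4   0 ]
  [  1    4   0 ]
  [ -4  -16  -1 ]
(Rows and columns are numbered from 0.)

ρ2 -> ρ2 − ρ1
  [  1    4   0 ]
  [  0    0   0 ]
  [ -4  -16  -1 ]
ρ3 -> ρ3 + 4·ρ1
  [ 1  4   0 ]
  [ 0  0   0 ]
  [ 0  0  -1 ]
ρ2 <-> ρ3
  [ 1  4   0 ]
  [ 0  0  -1 ]
  [ 0  0   0 ]
ρ2 -> -1·ρ2
  [ 1  4  0 ]
  [ 0  0  1 ]
  [ 0  0  0 ]

4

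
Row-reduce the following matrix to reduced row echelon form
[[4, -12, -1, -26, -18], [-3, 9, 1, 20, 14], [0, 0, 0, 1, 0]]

R1 ← 1/4·R1
  [  1  -3  -1/4  -13/2  -9/2 ]
  [ -3   9     1     20    14 ]
  [  0   0     0      1     0 ]
R2 ← R2 + 3·R1
  [ 1  -3  -1/4  -13/2  -9/2 ]
  [ 0   0   1/4    1/2   1/2 ]
  [ 0   0     0      1     0 ]
R2 ← 4·R2
  [ 1  -3  -1/4  -13/2  -9/2 ]
  [ 0   0     1      2     2 ]
  [ 0   0     0      1     0 ]
R2 ← R2 − 2·R3
  [ 1  -3  -1/4  -13/2  -9/2 ]
  [ 0   0     1      0     2 ]
  [ 0   0     0      1     0 ]
R1 ← R1 + 13/2·R3
  [ 1  -3  -1/4  0  -9/2 ]
  [ 0   0     1  0     2 ]
  [ 0   0     0  1     0 ]
R1 ← R1 + 1/4·R2
  [ 1  -3  0  0  -4 ]
  [ 0   0  1  0   2 ]
  [ 0   0  0  1   0 ]

[[1, -3, 0, 0, -4], [0, 0, 1, 0, 2], [0, 0, 0, 1, 0]]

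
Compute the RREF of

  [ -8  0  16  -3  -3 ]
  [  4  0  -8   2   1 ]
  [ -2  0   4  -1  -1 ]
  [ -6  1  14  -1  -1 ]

[[1, 0, -2, 0, 0], [0, 1, 2, 0, 0], [0, 0, 0, 1, 0], [0, 0, 0, 0, 1]]

R1 := -1/8·R1
  [  1  0  -2  3/8  3/8 ]
  [  4  0  -8    2    1 ]
  [ -2  0   4   -1   -1 ]
  [ -6  1  14   -1   -1 ]
R2 := R2 − 4·R1
  [  1  0  -2  3/8   3/8 ]
  [  0  0   0  1/2  -1/2 ]
  [ -2  0   4   -1    -1 ]
  [ -6  1  14   -1    -1 ]
R3 := R3 + 2·R1
  [  1  0  -2   3/8   3/8 ]
  [  0  0   0   1/2  -1/2 ]
  [  0  0   0  -1/4  -1/4 ]
  [ -6  1  14    -1    -1 ]
R4 := R4 + 6·R1
  [ 1  0  -2   3/8   3/8 ]
  [ 0  0   0   1/2  -1/2 ]
  [ 0  0   0  -1/4  -1/4 ]
  [ 0  1   2   5/4   5/4 ]
R2 <=> R4
  [ 1  0  -2   3/8   3/8 ]
  [ 0  1   2   5/4   5/4 ]
  [ 0  0   0  -1/4  -1/4 ]
  [ 0  0   0   1/2  -1/2 ]
R3 := -4·R3
  [ 1  0  -2  3/8   3/8 ]
  [ 0  1   2  5/4   5/4 ]
  [ 0  0   0    1     1 ]
  [ 0  0   0  1/2  -1/2 ]
R4 := R4 − 1/2·R3
  [ 1  0  -2  3/8  3/8 ]
  [ 0  1   2  5/4  5/4 ]
  [ 0  0   0    1    1 ]
  [ 0  0   0    0   -1 ]
R4 := -1·R4
  [ 1  0  -2  3/8  3/8 ]
  [ 0  1   2  5/4  5/4 ]
  [ 0  0   0    1    1 ]
  [ 0  0   0    0    1 ]
R3 := R3 − R4
  [ 1  0  -2  3/8  3/8 ]
  [ 0  1   2  5/4  5/4 ]
  [ 0  0   0    1    0 ]
  [ 0  0   0    0    1 ]
R2 := R2 − 5/4·R4
  [ 1  0  -2  3/8  3/8 ]
  [ 0  1   2  5/4    0 ]
  [ 0  0   0    1    0 ]
  [ 0  0   0    0    1 ]
R1 := R1 − 3/8·R4
  [ 1  0  -2  3/8  0 ]
  [ 0  1   2  5/4  0 ]
  [ 0  0   0    1  0 ]
  [ 0  0   0    0  1 ]
R2 := R2 − 5/4·R3
  [ 1  0  -2  3/8  0 ]
  [ 0  1   2    0  0 ]
  [ 0  0   0    1  0 ]
  [ 0  0   0    0  1 ]
R1 := R1 − 3/8·R3
  [ 1  0  -2  0  0 ]
  [ 0  1   2  0  0 ]
  [ 0  0   0  1  0 ]
  [ 0  0   0  0  1 ]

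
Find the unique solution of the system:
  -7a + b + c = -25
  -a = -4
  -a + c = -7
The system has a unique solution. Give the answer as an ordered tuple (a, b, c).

(4, 6, -3)

Form the augmented matrix and row-reduce:
  [ -7  1  1  |  -25 ]
  [ -1  0  0  |   -4 ]
  [ -1  0  1  |   -7 ]
R1 → -1/7·R1
  [  1  -1/7  -1/7  |  25/7 ]
  [ -1     0     0  |    -4 ]
  [ -1     0     1  |    -7 ]
R2 → R2 + R1
  [  1  -1/7  -1/7  |  25/7 ]
  [  0  -1/7  -1/7  |  -3/7 ]
  [ -1     0     1  |    -7 ]
R3 → R3 + R1
  [ 1  -1/7  -1/7  |   25/7 ]
  [ 0  -1/7  -1/7  |   -3/7 ]
  [ 0  -1/7   6/7  |  -24/7 ]
R2 → -7·R2
  [ 1  -1/7  -1/7  |   25/7 ]
  [ 0     1     1  |      3 ]
  [ 0  -1/7   6/7  |  -24/7 ]
R3 → R3 + 1/7·R2
  [ 1  -1/7  -1/7  |  25/7 ]
  [ 0     1     1  |     3 ]
  [ 0     0     1  |    -3 ]
R2 → R2 − R3
  [ 1  -1/7  -1/7  |  25/7 ]
  [ 0     1     0  |     6 ]
  [ 0     0     1  |    -3 ]
R1 → R1 + 1/7·R3
  [ 1  -1/7  0  |  22/7 ]
  [ 0     1  0  |     6 ]
  [ 0     0  1  |    -3 ]
R1 → R1 + 1/7·R2
  [ 1  0  0  |   4 ]
  [ 0  1  0  |   6 ]
  [ 0  0  1  |  -3 ]
Reading off the last column: a = 4, b = 6, c = -3.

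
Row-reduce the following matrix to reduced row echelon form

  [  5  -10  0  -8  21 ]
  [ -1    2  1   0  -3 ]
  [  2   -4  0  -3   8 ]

Multiply R1 by 1/5.
  [  1  -2  0  -8/5  21/5 ]
  [ -1   2  1     0    -3 ]
  [  2  -4  0    -3     8 ]
Add R1 to R2.
  [ 1  -2  0  -8/5  21/5 ]
  [ 0   0  1  -8/5   6/5 ]
  [ 2  -4  0    -3     8 ]
Subtract 2 times R1 from R3.
  [ 1  -2  0  -8/5  21/5 ]
  [ 0   0  1  -8/5   6/5 ]
  [ 0   0  0   1/5  -2/5 ]
Multiply R3 by 5.
  [ 1  -2  0  -8/5  21/5 ]
  [ 0   0  1  -8/5   6/5 ]
  [ 0   0  0     1    -2 ]
Add 8/5 times R3 to R2.
  [ 1  -2  0  -8/5  21/5 ]
  [ 0   0  1     0    -2 ]
  [ 0   0  0     1    -2 ]
Add 8/5 times R3 to R1.
  [ 1  -2  0  0   1 ]
  [ 0   0  1  0  -2 ]
  [ 0   0  0  1  -2 ]

[[1, -2, 0, 0, 1], [0, 0, 1, 0, -2], [0, 0, 0, 1, -2]]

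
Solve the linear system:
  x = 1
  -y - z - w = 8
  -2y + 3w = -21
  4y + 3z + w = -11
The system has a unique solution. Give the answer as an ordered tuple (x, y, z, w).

(1, 3, -6, -5)

Form the augmented matrix and row-reduce:
  [ 1   0   0   0  |    1 ]
  [ 0  -1  -1  -1  |    8 ]
  [ 0  -2   0   3  |  -21 ]
  [ 0   4   3   1  |  -11 ]
Multiply R2 by -1.
Add 2 times R2 to R3.
Subtract 4 times R2 from R4.
Multiply R3 by 1/2.
Add R3 to R4.
Multiply R4 by -2.
Subtract 5/2 times R4 from R3.
Subtract R4 from R2.
Subtract R3 from R2.
Reading off the last column: x = 1, y = 3, z = -6, w = -5.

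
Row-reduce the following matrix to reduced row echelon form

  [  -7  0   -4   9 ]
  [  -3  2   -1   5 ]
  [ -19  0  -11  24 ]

r1 := -1/7·r1
  [   1  0  4/7  -9/7 ]
  [  -3  2   -1     5 ]
  [ -19  0  -11    24 ]
r2 := r2 + 3·r1
  [   1  0  4/7  -9/7 ]
  [   0  2  5/7   8/7 ]
  [ -19  0  -11    24 ]
r3 := r3 + 19·r1
  [ 1  0   4/7  -9/7 ]
  [ 0  2   5/7   8/7 ]
  [ 0  0  -1/7  -3/7 ]
r2 := 1/2·r2
  [ 1  0   4/7  -9/7 ]
  [ 0  1  5/14   4/7 ]
  [ 0  0  -1/7  -3/7 ]
r3 := -7·r3
  [ 1  0   4/7  -9/7 ]
  [ 0  1  5/14   4/7 ]
  [ 0  0     1     3 ]
r2 := r2 − 5/14·r3
  [ 1  0  4/7  -9/7 ]
  [ 0  1    0  -1/2 ]
  [ 0  0    1     3 ]
r1 := r1 − 4/7·r3
  [ 1  0  0    -3 ]
  [ 0  1  0  -1/2 ]
  [ 0  0  1     3 ]

[[1, 0, 0, -3], [0, 1, 0, -1/2], [0, 0, 1, 3]]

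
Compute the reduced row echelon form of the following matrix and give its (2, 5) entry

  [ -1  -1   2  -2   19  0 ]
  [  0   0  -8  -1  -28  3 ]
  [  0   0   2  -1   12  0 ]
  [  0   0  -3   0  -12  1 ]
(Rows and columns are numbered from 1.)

4

ρ1 -> -1·ρ1
  [ 1  1  -2   2  -19  0 ]
  [ 0  0  -8  -1  -28  3 ]
  [ 0  0   2  -1   12  0 ]
  [ 0  0  -3   0  -12  1 ]
ρ2 -> -1/8·ρ2
  [ 1  1  -2    2  -19     0 ]
  [ 0  0   1  1/8  7/2  -3/8 ]
  [ 0  0   2   -1   12     0 ]
  [ 0  0  -3    0  -12     1 ]
ρ3 -> ρ3 − 2·ρ2
  [ 1  1  -2     2  -19     0 ]
  [ 0  0   1   1/8  7/2  -3/8 ]
  [ 0  0   0  -5/4    5   3/4 ]
  [ 0  0  -3     0  -12     1 ]
ρ4 -> ρ4 + 3·ρ2
  [ 1  1  -2     2   -19     0 ]
  [ 0  0   1   1/8   7/2  -3/8 ]
  [ 0  0   0  -5/4     5   3/4 ]
  [ 0  0   0   3/8  -3/2  -1/8 ]
ρ3 -> -4/5·ρ3
  [ 1  1  -2    2   -19     0 ]
  [ 0  0   1  1/8   7/2  -3/8 ]
  [ 0  0   0    1    -4  -3/5 ]
  [ 0  0   0  3/8  -3/2  -1/8 ]
ρ4 -> ρ4 − 3/8·ρ3
  [ 1  1  -2    2  -19     0 ]
  [ 0  0   1  1/8  7/2  -3/8 ]
  [ 0  0   0    1   -4  -3/5 ]
  [ 0  0   0    0    0  1/10 ]
ρ4 -> 10·ρ4
  [ 1  1  -2    2  -19     0 ]
  [ 0  0   1  1/8  7/2  -3/8 ]
  [ 0  0   0    1   -4  -3/5 ]
  [ 0  0   0    0    0     1 ]
ρ3 -> ρ3 + 3/5·ρ4
  [ 1  1  -2    2  -19     0 ]
  [ 0  0   1  1/8  7/2  -3/8 ]
  [ 0  0   0    1   -4     0 ]
  [ 0  0   0    0    0     1 ]
ρ2 -> ρ2 + 3/8·ρ4
  [ 1  1  -2    2  -19  0 ]
  [ 0  0   1  1/8  7/2  0 ]
  [ 0  0   0    1   -4  0 ]
  [ 0  0   0    0    0  1 ]
ρ2 -> ρ2 − 1/8·ρ3
  [ 1  1  -2  2  -19  0 ]
  [ 0  0   1  0    4  0 ]
  [ 0  0   0  1   -4  0 ]
  [ 0  0   0  0    0  1 ]
ρ1 -> ρ1 − 2·ρ3
  [ 1  1  -2  0  -11  0 ]
  [ 0  0   1  0    4  0 ]
  [ 0  0   0  1   -4  0 ]
  [ 0  0   0  0    0  1 ]
ρ1 -> ρ1 + 2·ρ2
  [ 1  1  0  0  -3  0 ]
  [ 0  0  1  0   4  0 ]
  [ 0  0  0  1  -4  0 ]
  [ 0  0  0  0   0  1 ]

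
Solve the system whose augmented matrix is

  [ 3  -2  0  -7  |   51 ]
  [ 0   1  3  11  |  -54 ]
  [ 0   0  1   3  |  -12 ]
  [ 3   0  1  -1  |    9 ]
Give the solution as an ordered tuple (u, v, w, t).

R1 := 1/3·R1
  [ 1  -2/3  0  -7/3  |   17 ]
  [ 0     1  3    11  |  -54 ]
  [ 0     0  1     3  |  -12 ]
  [ 3     0  1    -1  |    9 ]
R4 := R4 − 3·R1
  [ 1  -2/3  0  -7/3  |   17 ]
  [ 0     1  3    11  |  -54 ]
  [ 0     0  1     3  |  -12 ]
  [ 0     2  1     6  |  -42 ]
R4 := R4 − 2·R2
  [ 1  -2/3   0  -7/3  |   17 ]
  [ 0     1   3    11  |  -54 ]
  [ 0     0   1     3  |  -12 ]
  [ 0     0  -5   -16  |   66 ]
R4 := R4 + 5·R3
  [ 1  -2/3  0  -7/3  |   17 ]
  [ 0     1  3    11  |  -54 ]
  [ 0     0  1     3  |  -12 ]
  [ 0     0  0    -1  |    6 ]
R4 := -1·R4
  [ 1  -2/3  0  -7/3  |   17 ]
  [ 0     1  3    11  |  -54 ]
  [ 0     0  1     3  |  -12 ]
  [ 0     0  0     1  |   -6 ]
R3 := R3 − 3·R4
  [ 1  -2/3  0  -7/3  |   17 ]
  [ 0     1  3    11  |  -54 ]
  [ 0     0  1     0  |    6 ]
  [ 0     0  0     1  |   -6 ]
R2 := R2 − 11·R4
  [ 1  -2/3  0  -7/3  |  17 ]
  [ 0     1  3     0  |  12 ]
  [ 0     0  1     0  |   6 ]
  [ 0     0  0     1  |  -6 ]
R1 := R1 + 7/3·R4
  [ 1  -2/3  0  0  |   3 ]
  [ 0     1  3  0  |  12 ]
  [ 0     0  1  0  |   6 ]
  [ 0     0  0  1  |  -6 ]
R2 := R2 − 3·R3
  [ 1  -2/3  0  0  |   3 ]
  [ 0     1  0  0  |  -6 ]
  [ 0     0  1  0  |   6 ]
  [ 0     0  0  1  |  -6 ]
R1 := R1 + 2/3·R2
  [ 1  0  0  0  |  -1 ]
  [ 0  1  0  0  |  -6 ]
  [ 0  0  1  0  |   6 ]
  [ 0  0  0  1  |  -6 ]
Reading off the last column: u = -1, v = -6, w = 6, t = -6.

(-1, -6, 6, -6)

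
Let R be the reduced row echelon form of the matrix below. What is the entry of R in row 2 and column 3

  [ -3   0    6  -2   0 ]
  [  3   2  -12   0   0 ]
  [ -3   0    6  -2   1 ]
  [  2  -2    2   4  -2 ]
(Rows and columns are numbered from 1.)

ρ1 := -1/3·ρ1
ρ2 := ρ2 − 3·ρ1
ρ3 := ρ3 + 3·ρ1
ρ4 := ρ4 − 2·ρ1
ρ2 := 1/2·ρ2
ρ4 := ρ4 + 2·ρ2
ρ3 ↔ ρ4
ρ3 := 3/2·ρ3
ρ3 := ρ3 + 3·ρ4
ρ2 := ρ2 + ρ3
ρ1 := ρ1 − 2/3·ρ3

-3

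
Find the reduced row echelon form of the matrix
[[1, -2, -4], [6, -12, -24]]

[[1, -2, -4], [0, 0, 0]]

ρ2 := ρ2 − 6·ρ1
  [ 1  -2  -4 ]
  [ 0   0   0 ]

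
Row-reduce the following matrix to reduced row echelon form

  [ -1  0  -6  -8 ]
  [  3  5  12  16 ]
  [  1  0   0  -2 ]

ρ1 ← -1·ρ1
  [ 1  0   6   8 ]
  [ 3  5  12  16 ]
  [ 1  0   0  -2 ]
ρ2 ← ρ2 − 3·ρ1
  [ 1  0   6   8 ]
  [ 0  5  -6  -8 ]
  [ 1  0   0  -2 ]
ρ3 ← ρ3 − ρ1
  [ 1  0   6    8 ]
  [ 0  5  -6   -8 ]
  [ 0  0  -6  -10 ]
ρ2 ← 1/5·ρ2
  [ 1  0     6     8 ]
  [ 0  1  -6/5  -8/5 ]
  [ 0  0    -6   -10 ]
ρ3 ← -1/6·ρ3
  [ 1  0     6     8 ]
  [ 0  1  -6/5  -8/5 ]
  [ 0  0     1   5/3 ]
ρ2 ← ρ2 + 6/5·ρ3
  [ 1  0  6    8 ]
  [ 0  1  0  2/5 ]
  [ 0  0  1  5/3 ]
ρ1 ← ρ1 − 6·ρ3
  [ 1  0  0   -2 ]
  [ 0  1  0  2/5 ]
  [ 0  0  1  5/3 ]

[[1, 0, 0, -2], [0, 1, 0, 2/5], [0, 0, 1, 5/3]]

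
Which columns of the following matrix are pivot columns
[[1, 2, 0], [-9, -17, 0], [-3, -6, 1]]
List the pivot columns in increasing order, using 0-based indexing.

0, 1, 2

R2 := R2 + 9·R1
  [  1   2  0 ]
  [  0   1  0 ]
  [ -3  -6  1 ]
R3 := R3 + 3·R1
  [ 1  2  0 ]
  [ 0  1  0 ]
  [ 0  0  1 ]
R1 := R1 − 2·R2
  [ 1  0  0 ]
  [ 0  1  0 ]
  [ 0  0  1 ]
Pivot columns are the columns containing a leading 1.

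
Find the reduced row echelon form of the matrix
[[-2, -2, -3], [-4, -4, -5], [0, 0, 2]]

[[1, 1, 0], [0, 0, 1], [0, 0, 0]]

R1 → -1/2·R1
  [  1   1  3/2 ]
  [ -4  -4   -5 ]
  [  0   0    2 ]
R2 → R2 + 4·R1
  [ 1  1  3/2 ]
  [ 0  0    1 ]
  [ 0  0    2 ]
R3 → R3 − 2·R2
  [ 1  1  3/2 ]
  [ 0  0    1 ]
  [ 0  0    0 ]
R1 → R1 − 3/2·R2
  [ 1  1  0 ]
  [ 0  0  1 ]
  [ 0  0  0 ]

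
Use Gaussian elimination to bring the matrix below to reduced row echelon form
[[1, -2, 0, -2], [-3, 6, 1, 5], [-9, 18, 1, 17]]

[[1, -2, 0, -2], [0, 0, 1, -1], [0, 0, 0, 0]]

R2 ← R2 + 3·R1
  [  1  -2  0  -2 ]
  [  0   0  1  -1 ]
  [ -9  18  1  17 ]
R3 ← R3 + 9·R1
  [ 1  -2  0  -2 ]
  [ 0   0  1  -1 ]
  [ 0   0  1  -1 ]
R3 ← R3 − R2
  [ 1  -2  0  -2 ]
  [ 0   0  1  -1 ]
  [ 0   0  0   0 ]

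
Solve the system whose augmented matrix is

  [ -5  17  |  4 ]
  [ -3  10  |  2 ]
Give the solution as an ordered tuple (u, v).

Multiply r1 by -1/5.
  [  1  -17/5  |  -4/5 ]
  [ -3     10  |     2 ]
Add 3 times r1 to r2.
  [ 1  -17/5  |  -4/5 ]
  [ 0   -1/5  |  -2/5 ]
Multiply r2 by -5.
  [ 1  -17/5  |  -4/5 ]
  [ 0      1  |     2 ]
Add 17/5 times r2 to r1.
  [ 1  0  |  6 ]
  [ 0  1  |  2 ]
Reading off the last column: u = 6, v = 2.

(6, 2)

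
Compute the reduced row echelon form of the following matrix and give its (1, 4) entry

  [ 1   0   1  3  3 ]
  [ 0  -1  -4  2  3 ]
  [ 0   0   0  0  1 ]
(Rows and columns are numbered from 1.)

3

r2 := -1·r2
  [ 1  0  1   3   3 ]
  [ 0  1  4  -2  -3 ]
  [ 0  0  0   0   1 ]
r2 := r2 + 3·r3
  [ 1  0  1   3  3 ]
  [ 0  1  4  -2  0 ]
  [ 0  0  0   0  1 ]
r1 := r1 − 3·r3
  [ 1  0  1   3  0 ]
  [ 0  1  4  -2  0 ]
  [ 0  0  0   0  1 ]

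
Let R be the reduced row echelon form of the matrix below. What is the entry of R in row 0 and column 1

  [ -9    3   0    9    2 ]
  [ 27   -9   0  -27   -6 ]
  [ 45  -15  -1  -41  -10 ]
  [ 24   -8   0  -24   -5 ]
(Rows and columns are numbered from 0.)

R1 ← -1/9·R1
  [  1  -1/3   0   -1  -2/9 ]
  [ 27    -9   0  -27    -6 ]
  [ 45   -15  -1  -41   -10 ]
  [ 24    -8   0  -24    -5 ]
R2 ← R2 − 27·R1
  [  1  -1/3   0   -1  -2/9 ]
  [  0     0   0    0     0 ]
  [ 45   -15  -1  -41   -10 ]
  [ 24    -8   0  -24    -5 ]
R3 ← R3 − 45·R1
  [  1  -1/3   0   -1  -2/9 ]
  [  0     0   0    0     0 ]
  [  0     0  -1    4     0 ]
  [ 24    -8   0  -24    -5 ]
R4 ← R4 − 24·R1
  [ 1  -1/3   0  -1  -2/9 ]
  [ 0     0   0   0     0 ]
  [ 0     0  -1   4     0 ]
  [ 0     0   0   0   1/3 ]
R2 <-> R3
  [ 1  -1/3   0  -1  -2/9 ]
  [ 0     0  -1   4     0 ]
  [ 0     0   0   0     0 ]
  [ 0     0   0   0   1/3 ]
R2 ← -1·R2
  [ 1  -1/3  0  -1  -2/9 ]
  [ 0     0  1  -4     0 ]
  [ 0     0  0   0     0 ]
  [ 0     0  0   0   1/3 ]
R3 <-> R4
  [ 1  -1/3  0  -1  -2/9 ]
  [ 0     0  1  -4     0 ]
  [ 0     0  0   0   1/3 ]
  [ 0     0  0   0     0 ]
R3 ← 3·R3
  [ 1  -1/3  0  -1  -2/9 ]
  [ 0     0  1  -4     0 ]
  [ 0     0  0   0     1 ]
  [ 0     0  0   0     0 ]
R1 ← R1 + 2/9·R3
  [ 1  -1/3  0  -1  0 ]
  [ 0     0  1  -4  0 ]
  [ 0     0  0   0  1 ]
  [ 0     0  0   0  0 ]

-1/3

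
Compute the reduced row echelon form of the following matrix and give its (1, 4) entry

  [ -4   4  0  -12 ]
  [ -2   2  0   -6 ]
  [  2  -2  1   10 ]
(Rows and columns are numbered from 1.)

R1 → -1/4·R1
R2 → R2 + 2·R1
R3 → R3 − 2·R1
R2 <-> R3

3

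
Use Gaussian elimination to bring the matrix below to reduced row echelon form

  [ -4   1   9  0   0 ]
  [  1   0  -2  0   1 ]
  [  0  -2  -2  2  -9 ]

[[1, 0, -2, 0, 1], [0, 1, 1, 0, 4], [0, 0, 0, 1, -1/2]]

ρ1 := -1/4·ρ1
ρ2 := ρ2 − ρ1
ρ2 := 4·ρ2
ρ3 := ρ3 + 2·ρ2
ρ3 := 1/2·ρ3
ρ1 := ρ1 + 1/4·ρ2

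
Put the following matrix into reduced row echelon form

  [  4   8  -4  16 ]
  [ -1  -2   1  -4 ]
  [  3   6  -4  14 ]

Multiply R1 by 1/4.
  [  1   2  -1   4 ]
  [ -1  -2   1  -4 ]
  [  3   6  -4  14 ]
Add R1 to R2.
  [ 1  2  -1   4 ]
  [ 0  0   0   0 ]
  [ 3  6  -4  14 ]
Subtract 3 times R1 from R3.
  [ 1  2  -1  4 ]
  [ 0  0   0  0 ]
  [ 0  0  -1  2 ]
Swap R2 and R3.
  [ 1  2  -1  4 ]
  [ 0  0  -1  2 ]
  [ 0  0   0  0 ]
Multiply R2 by -1.
  [ 1  2  -1   4 ]
  [ 0  0   1  -2 ]
  [ 0  0   0   0 ]
Add R2 to R1.
  [ 1  2  0   2 ]
  [ 0  0  1  -2 ]
  [ 0  0  0   0 ]

[[1, 2, 0, 2], [0, 0, 1, -2], [0, 0, 0, 0]]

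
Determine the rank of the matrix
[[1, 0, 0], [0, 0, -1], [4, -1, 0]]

R3 → R3 − 4·R1
  [ 1   0   0 ]
  [ 0   0  -1 ]
  [ 0  -1   0 ]
R2 <=> R3
  [ 1   0   0 ]
  [ 0  -1   0 ]
  [ 0   0  -1 ]
R2 → -1·R2
  [ 1  0   0 ]
  [ 0  1   0 ]
  [ 0  0  -1 ]
R3 → -1·R3
  [ 1  0  0 ]
  [ 0  1  0 ]
  [ 0  0  1 ]
The reduced form has 3 nonzero rows.

rank = 3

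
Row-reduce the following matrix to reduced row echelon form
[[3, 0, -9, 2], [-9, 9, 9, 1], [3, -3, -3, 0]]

[[1, 0, -3, 0], [0, 1, -2, 0], [0, 0, 0, 1]]

R1 -> 1/3·R1
R2 -> R2 + 9·R1
R3 -> R3 − 3·R1
R2 -> 1/9·R2
R3 -> R3 + 3·R2
R3 -> 3·R3
R2 -> R2 − 7/9·R3
R1 -> R1 − 2/3·R3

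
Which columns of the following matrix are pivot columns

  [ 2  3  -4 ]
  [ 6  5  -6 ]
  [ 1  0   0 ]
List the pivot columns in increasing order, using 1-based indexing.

R1 ← 1/2·R1
R2 ← R2 − 6·R1
R3 ← R3 − R1
R2 ← -1/4·R2
R3 ← R3 + 3/2·R2
R3 ← -4·R3
R2 ← R2 + 3/2·R3
R1 ← R1 + 2·R3
R1 ← R1 − 3/2·R2
Pivot columns are the columns containing a leading 1.

1, 2, 3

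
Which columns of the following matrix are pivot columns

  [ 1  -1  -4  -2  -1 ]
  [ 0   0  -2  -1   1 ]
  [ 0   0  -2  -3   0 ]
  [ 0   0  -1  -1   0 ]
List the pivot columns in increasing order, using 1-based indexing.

1, 3, 4, 5

ρ2 → -1/2·ρ2
  [ 1  -1  -4   -2    -1 ]
  [ 0   0   1  1/2  -1/2 ]
  [ 0   0  -2   -3     0 ]
  [ 0   0  -1   -1     0 ]
ρ3 → ρ3 + 2·ρ2
  [ 1  -1  -4   -2    -1 ]
  [ 0   0   1  1/2  -1/2 ]
  [ 0   0   0   -2    -1 ]
  [ 0   0  -1   -1     0 ]
ρ4 → ρ4 + ρ2
  [ 1  -1  -4    -2    -1 ]
  [ 0   0   1   1/2  -1/2 ]
  [ 0   0   0    -2    -1 ]
  [ 0   0   0  -1/2  -1/2 ]
ρ3 → -1/2·ρ3
  [ 1  -1  -4    -2    -1 ]
  [ 0   0   1   1/2  -1/2 ]
  [ 0   0   0     1   1/2 ]
  [ 0   0   0  -1/2  -1/2 ]
ρ4 → ρ4 + 1/2·ρ3
  [ 1  -1  -4   -2    -1 ]
  [ 0   0   1  1/2  -1/2 ]
  [ 0   0   0    1   1/2 ]
  [ 0   0   0    0  -1/4 ]
ρ4 → -4·ρ4
  [ 1  -1  -4   -2    -1 ]
  [ 0   0   1  1/2  -1/2 ]
  [ 0   0   0    1   1/2 ]
  [ 0   0   0    0     1 ]
ρ3 → ρ3 − 1/2·ρ4
  [ 1  -1  -4   -2    -1 ]
  [ 0   0   1  1/2  -1/2 ]
  [ 0   0   0    1     0 ]
  [ 0   0   0    0     1 ]
ρ2 → ρ2 + 1/2·ρ4
  [ 1  -1  -4   -2  -1 ]
  [ 0   0   1  1/2   0 ]
  [ 0   0   0    1   0 ]
  [ 0   0   0    0   1 ]
ρ1 → ρ1 + ρ4
  [ 1  -1  -4   -2  0 ]
  [ 0   0   1  1/2  0 ]
  [ 0   0   0    1  0 ]
  [ 0   0   0    0  1 ]
ρ2 → ρ2 − 1/2·ρ3
  [ 1  -1  -4  -2  0 ]
  [ 0   0   1   0  0 ]
  [ 0   0   0   1  0 ]
  [ 0   0   0   0  1 ]
ρ1 → ρ1 + 2·ρ3
  [ 1  -1  -4  0  0 ]
  [ 0   0   1  0  0 ]
  [ 0   0   0  1  0 ]
  [ 0   0   0  0  1 ]
ρ1 → ρ1 + 4·ρ2
  [ 1  -1  0  0  0 ]
  [ 0   0  1  0  0 ]
  [ 0   0  0  1  0 ]
  [ 0   0  0  0  1 ]
Pivot columns are the columns containing a leading 1.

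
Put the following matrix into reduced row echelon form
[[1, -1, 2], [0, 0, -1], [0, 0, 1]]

Multiply ρ2 by -1.
  [ 1  -1  2 ]
  [ 0   0  1 ]
  [ 0   0  1 ]
Subtract ρ2 from ρ3.
  [ 1  -1  2 ]
  [ 0   0  1 ]
  [ 0   0  0 ]
Subtract 2 times ρ2 from ρ1.
  [ 1  -1  0 ]
  [ 0   0  1 ]
  [ 0   0  0 ]

[[1, -1, 0], [0, 0, 1], [0, 0, 0]]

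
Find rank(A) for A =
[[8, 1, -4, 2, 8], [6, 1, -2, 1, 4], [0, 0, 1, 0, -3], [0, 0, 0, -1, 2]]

rank = 4

Multiply ρ1 by 1/8.
  [ 1  1/8  -1/2  1/4   1 ]
  [ 6    1    -2    1   4 ]
  [ 0    0     1    0  -3 ]
  [ 0    0     0   -1   2 ]
Subtract 6 times ρ1 from ρ2.
  [ 1  1/8  -1/2   1/4   1 ]
  [ 0  1/4     1  -1/2  -2 ]
  [ 0    0     1     0  -3 ]
  [ 0    0     0    -1   2 ]
Multiply ρ2 by 4.
  [ 1  1/8  -1/2  1/4   1 ]
  [ 0    1     4   -2  -8 ]
  [ 0    0     1    0  -3 ]
  [ 0    0     0   -1   2 ]
Multiply ρ4 by -1.
  [ 1  1/8  -1/2  1/4   1 ]
  [ 0    1     4   -2  -8 ]
  [ 0    0     1    0  -3 ]
  [ 0    0     0    1  -2 ]
Add 2 times ρ4 to ρ2.
  [ 1  1/8  -1/2  1/4    1 ]
  [ 0    1     4    0  -12 ]
  [ 0    0     1    0   -3 ]
  [ 0    0     0    1   -2 ]
Subtract 1/4 times ρ4 from ρ1.
  [ 1  1/8  -1/2  0  3/2 ]
  [ 0    1     4  0  -12 ]
  [ 0    0     1  0   -3 ]
  [ 0    0     0  1   -2 ]
Subtract 4 times ρ3 from ρ2.
  [ 1  1/8  -1/2  0  3/2 ]
  [ 0    1     0  0    0 ]
  [ 0    0     1  0   -3 ]
  [ 0    0     0  1   -2 ]
Add 1/2 times ρ3 to ρ1.
  [ 1  1/8  0  0   0 ]
  [ 0    1  0  0   0 ]
  [ 0    0  1  0  -3 ]
  [ 0    0  0  1  -2 ]
Subtract 1/8 times ρ2 from ρ1.
  [ 1  0  0  0   0 ]
  [ 0  1  0  0   0 ]
  [ 0  0  1  0  -3 ]
  [ 0  0  0  1  -2 ]
The reduced form has 4 nonzero rows.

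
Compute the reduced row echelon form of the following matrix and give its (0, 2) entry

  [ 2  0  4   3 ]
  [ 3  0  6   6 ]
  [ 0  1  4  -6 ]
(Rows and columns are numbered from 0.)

r1 → 1/2·r1
  [ 1  0  2  3/2 ]
  [ 3  0  6    6 ]
  [ 0  1  4   -6 ]
r2 → r2 − 3·r1
  [ 1  0  2  3/2 ]
  [ 0  0  0  3/2 ]
  [ 0  1  4   -6 ]
r2 <-> r3
  [ 1  0  2  3/2 ]
  [ 0  1  4   -6 ]
  [ 0  0  0  3/2 ]
r3 → 2/3·r3
  [ 1  0  2  3/2 ]
  [ 0  1  4   -6 ]
  [ 0  0  0    1 ]
r2 → r2 + 6·r3
  [ 1  0  2  3/2 ]
  [ 0  1  4    0 ]
  [ 0  0  0    1 ]
r1 → r1 − 3/2·r3
  [ 1  0  2  0 ]
  [ 0  1  4  0 ]
  [ 0  0  0  1 ]

2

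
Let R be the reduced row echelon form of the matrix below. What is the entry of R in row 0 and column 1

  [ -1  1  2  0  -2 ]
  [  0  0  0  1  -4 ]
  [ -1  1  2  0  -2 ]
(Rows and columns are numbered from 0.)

R1 -> -1·R1
R3 -> R3 + R1

-1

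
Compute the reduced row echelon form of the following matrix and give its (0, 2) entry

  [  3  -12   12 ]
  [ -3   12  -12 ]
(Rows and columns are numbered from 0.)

Multiply ρ1 by 1/3.
  [  1  -4    4 ]
  [ -3  12  -12 ]
Add 3 times ρ1 to ρ2.
  [ 1  -4  4 ]
  [ 0   0  0 ]

4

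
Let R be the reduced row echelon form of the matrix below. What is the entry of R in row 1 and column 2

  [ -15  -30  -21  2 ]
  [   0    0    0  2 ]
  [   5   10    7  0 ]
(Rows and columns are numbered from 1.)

Multiply ρ1 by -1/15.
  [ 1   2  7/5  -2/15 ]
  [ 0   0    0      2 ]
  [ 5  10    7      0 ]
Subtract 5 times ρ1 from ρ3.
  [ 1  2  7/5  -2/15 ]
  [ 0  0    0      2 ]
  [ 0  0    0    2/3 ]
Multiply ρ2 by 1/2.
  [ 1  2  7/5  -2/15 ]
  [ 0  0    0      1 ]
  [ 0  0    0    2/3 ]
Subtract 2/3 times ρ2 from ρ3.
  [ 1  2  7/5  -2/15 ]
  [ 0  0    0      1 ]
  [ 0  0    0      0 ]
Add 2/15 times ρ2 to ρ1.
  [ 1  2  7/5  0 ]
  [ 0  0    0  1 ]
  [ 0  0    0  0 ]

2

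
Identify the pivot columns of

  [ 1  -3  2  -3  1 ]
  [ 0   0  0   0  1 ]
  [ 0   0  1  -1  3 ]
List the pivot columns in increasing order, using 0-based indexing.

R2 <-> R3
  [ 1  -3  2  -3  1 ]
  [ 0   0  1  -1  3 ]
  [ 0   0  0   0  1 ]
R2 := R2 − 3·R3
  [ 1  -3  2  -3  1 ]
  [ 0   0  1  -1  0 ]
  [ 0   0  0   0  1 ]
R1 := R1 − R3
  [ 1  -3  2  -3  0 ]
  [ 0   0  1  -1  0 ]
  [ 0   0  0   0  1 ]
R1 := R1 − 2·R2
  [ 1  -3  0  -1  0 ]
  [ 0   0  1  -1  0 ]
  [ 0   0  0   0  1 ]
Pivot columns are the columns containing a leading 1.

0, 2, 4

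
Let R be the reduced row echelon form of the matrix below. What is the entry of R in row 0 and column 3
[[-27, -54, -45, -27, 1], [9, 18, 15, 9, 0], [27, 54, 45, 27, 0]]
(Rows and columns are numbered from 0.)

R1 → -1/27·R1
  [  1   2  5/3   1  -1/27 ]
  [  9  18   15   9      0 ]
  [ 27  54   45  27      0 ]
R2 → R2 − 9·R1
  [  1   2  5/3   1  -1/27 ]
  [  0   0    0   0    1/3 ]
  [ 27  54   45  27      0 ]
R3 → R3 − 27·R1
  [ 1  2  5/3  1  -1/27 ]
  [ 0  0    0  0    1/3 ]
  [ 0  0    0  0      1 ]
R2 → 3·R2
  [ 1  2  5/3  1  -1/27 ]
  [ 0  0    0  0      1 ]
  [ 0  0    0  0      1 ]
R3 → R3 − R2
  [ 1  2  5/3  1  -1/27 ]
  [ 0  0    0  0      1 ]
  [ 0  0    0  0      0 ]
R1 → R1 + 1/27·R2
  [ 1  2  5/3  1  0 ]
  [ 0  0    0  0  1 ]
  [ 0  0    0  0  0 ]

1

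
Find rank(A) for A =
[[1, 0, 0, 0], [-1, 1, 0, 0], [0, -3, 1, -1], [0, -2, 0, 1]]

Add ρ1 to ρ2.
  [ 1   0  0   0 ]
  [ 0   1  0   0 ]
  [ 0  -3  1  -1 ]
  [ 0  -2  0   1 ]
Add 3 times ρ2 to ρ3.
  [ 1   0  0   0 ]
  [ 0   1  0   0 ]
  [ 0   0  1  -1 ]
  [ 0  -2  0   1 ]
Add 2 times ρ2 to ρ4.
  [ 1  0  0   0 ]
  [ 0  1  0   0 ]
  [ 0  0  1  -1 ]
  [ 0  0  0   1 ]
Add ρ4 to ρ3.
  [ 1  0  0  0 ]
  [ 0  1  0  0 ]
  [ 0  0  1  0 ]
  [ 0  0  0  1 ]
The reduced form has 4 nonzero rows.

rank = 4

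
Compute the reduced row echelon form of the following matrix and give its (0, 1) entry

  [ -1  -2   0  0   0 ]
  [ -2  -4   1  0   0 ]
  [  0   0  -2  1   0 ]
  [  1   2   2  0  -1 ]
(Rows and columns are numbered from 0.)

2

R1 -> -1·R1
R2 -> R2 + 2·R1
R4 -> R4 − R1
R3 -> R3 + 2·R2
R4 -> R4 − 2·R2
R4 -> -1·R4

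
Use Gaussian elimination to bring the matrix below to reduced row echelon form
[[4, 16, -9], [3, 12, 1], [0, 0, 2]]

[[1, 4, 0], [0, 0, 1], [0, 0, 0]]

ρ1 := 1/4·ρ1
  [ 1   4  -9/4 ]
  [ 3  12     1 ]
  [ 0   0     2 ]
ρ2 := ρ2 − 3·ρ1
  [ 1  4  -9/4 ]
  [ 0  0  31/4 ]
  [ 0  0     2 ]
ρ2 := 4/31·ρ2
  [ 1  4  -9/4 ]
  [ 0  0     1 ]
  [ 0  0     2 ]
ρ3 := ρ3 − 2·ρ2
  [ 1  4  -9/4 ]
  [ 0  0     1 ]
  [ 0  0     0 ]
ρ1 := ρ1 + 9/4·ρ2
  [ 1  4  0 ]
  [ 0  0  1 ]
  [ 0  0  0 ]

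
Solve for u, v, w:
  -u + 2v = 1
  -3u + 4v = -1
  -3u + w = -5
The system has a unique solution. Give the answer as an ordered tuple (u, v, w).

(3, 2, 4)

Form the augmented matrix and row-reduce:
  [ -1  2  0  |   1 ]
  [ -3  4  0  |  -1 ]
  [ -3  0  1  |  -5 ]
R1 → -1·R1
  [  1  -2  0  |  -1 ]
  [ -3   4  0  |  -1 ]
  [ -3   0  1  |  -5 ]
R2 → R2 + 3·R1
  [  1  -2  0  |  -1 ]
  [  0  -2  0  |  -4 ]
  [ -3   0  1  |  -5 ]
R3 → R3 + 3·R1
  [ 1  -2  0  |  -1 ]
  [ 0  -2  0  |  -4 ]
  [ 0  -6  1  |  -8 ]
R2 → -1/2·R2
  [ 1  -2  0  |  -1 ]
  [ 0   1  0  |   2 ]
  [ 0  -6  1  |  -8 ]
R3 → R3 + 6·R2
  [ 1  -2  0  |  -1 ]
  [ 0   1  0  |   2 ]
  [ 0   0  1  |   4 ]
R1 → R1 + 2·R2
  [ 1  0  0  |  3 ]
  [ 0  1  0  |  2 ]
  [ 0  0  1  |  4 ]
Reading off the last column: u = 3, v = 2, w = 4.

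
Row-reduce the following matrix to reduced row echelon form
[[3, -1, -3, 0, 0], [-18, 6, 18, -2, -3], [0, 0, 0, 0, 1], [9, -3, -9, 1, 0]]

R1 ← 1/3·R1
  [   1  -1/3  -1   0   0 ]
  [ -18     6  18  -2  -3 ]
  [   0     0   0   0   1 ]
  [   9    -3  -9   1   0 ]
R2 ← R2 + 18·R1
  [ 1  -1/3  -1   0   0 ]
  [ 0     0   0  -2  -3 ]
  [ 0     0   0   0   1 ]
  [ 9    -3  -9   1   0 ]
R4 ← R4 − 9·R1
  [ 1  -1/3  -1   0   0 ]
  [ 0     0   0  -2  -3 ]
  [ 0     0   0   0   1 ]
  [ 0     0   0   1   0 ]
R2 ← -1/2·R2
  [ 1  -1/3  -1  0    0 ]
  [ 0     0   0  1  3/2 ]
  [ 0     0   0  0    1 ]
  [ 0     0   0  1    0 ]
R4 ← R4 − R2
  [ 1  -1/3  -1  0     0 ]
  [ 0     0   0  1   3/2 ]
  [ 0     0   0  0     1 ]
  [ 0     0   0  0  -3/2 ]
R4 ← R4 + 3/2·R3
  [ 1  -1/3  -1  0    0 ]
  [ 0     0   0  1  3/2 ]
  [ 0     0   0  0    1 ]
  [ 0     0   0  0    0 ]
R2 ← R2 − 3/2·R3
  [ 1  -1/3  -1  0  0 ]
  [ 0     0   0  1  0 ]
  [ 0     0   0  0  1 ]
  [ 0     0   0  0  0 ]

[[1, -1/3, -1, 0, 0], [0, 0, 0, 1, 0], [0, 0, 0, 0, 1], [0, 0, 0, 0, 0]]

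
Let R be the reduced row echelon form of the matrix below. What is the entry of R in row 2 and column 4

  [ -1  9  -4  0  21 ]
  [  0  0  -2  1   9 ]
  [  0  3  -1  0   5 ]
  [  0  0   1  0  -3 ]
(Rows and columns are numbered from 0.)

-3

Multiply ρ1 by -1.
  [ 1  -9   4  0  -21 ]
  [ 0   0  -2  1    9 ]
  [ 0   3  -1  0    5 ]
  [ 0   0   1  0   -3 ]
Swap ρ2 and ρ3.
  [ 1  -9   4  0  -21 ]
  [ 0   3  -1  0    5 ]
  [ 0   0  -2  1    9 ]
  [ 0   0   1  0   -3 ]
Multiply ρ2 by 1/3.
  [ 1  -9     4  0  -21 ]
  [ 0   1  -1/3  0  5/3 ]
  [ 0   0    -2  1    9 ]
  [ 0   0     1  0   -3 ]
Multiply ρ3 by -1/2.
  [ 1  -9     4     0   -21 ]
  [ 0   1  -1/3     0   5/3 ]
  [ 0   0     1  -1/2  -9/2 ]
  [ 0   0     1     0    -3 ]
Subtract ρ3 from ρ4.
  [ 1  -9     4     0   -21 ]
  [ 0   1  -1/3     0   5/3 ]
  [ 0   0     1  -1/2  -9/2 ]
  [ 0   0     0   1/2   3/2 ]
Multiply ρ4 by 2.
  [ 1  -9     4     0   -21 ]
  [ 0   1  -1/3     0   5/3 ]
  [ 0   0     1  -1/2  -9/2 ]
  [ 0   0     0     1     3 ]
Add 1/2 times ρ4 to ρ3.
  [ 1  -9     4  0  -21 ]
  [ 0   1  -1/3  0  5/3 ]
  [ 0   0     1  0   -3 ]
  [ 0   0     0  1    3 ]
Add 1/3 times ρ3 to ρ2.
  [ 1  -9  4  0  -21 ]
  [ 0   1  0  0  2/3 ]
  [ 0   0  1  0   -3 ]
  [ 0   0  0  1    3 ]
Subtract 4 times ρ3 from ρ1.
  [ 1  -9  0  0   -9 ]
  [ 0   1  0  0  2/3 ]
  [ 0   0  1  0   -3 ]
  [ 0   0  0  1    3 ]
Add 9 times ρ2 to ρ1.
  [ 1  0  0  0   -3 ]
  [ 0  1  0  0  2/3 ]
  [ 0  0  1  0   -3 ]
  [ 0  0  0  1    3 ]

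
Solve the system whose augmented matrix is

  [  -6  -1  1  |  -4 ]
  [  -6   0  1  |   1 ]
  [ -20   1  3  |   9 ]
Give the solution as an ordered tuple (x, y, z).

r1 → -1/6·r1
  [   1  1/6  -1/6  |  2/3 ]
  [  -6    0     1  |    1 ]
  [ -20    1     3  |    9 ]
r2 → r2 + 6·r1
  [   1  1/6  -1/6  |  2/3 ]
  [   0    1     0  |    5 ]
  [ -20    1     3  |    9 ]
r3 → r3 + 20·r1
  [ 1   1/6  -1/6  |   2/3 ]
  [ 0     1     0  |     5 ]
  [ 0  13/3  -1/3  |  67/3 ]
r3 → r3 − 13/3·r2
  [ 1  1/6  -1/6  |  2/3 ]
  [ 0    1     0  |    5 ]
  [ 0    0  -1/3  |  2/3 ]
r3 → -3·r3
  [ 1  1/6  -1/6  |  2/3 ]
  [ 0    1     0  |    5 ]
  [ 0    0     1  |   -2 ]
r1 → r1 + 1/6·r3
  [ 1  1/6  0  |  1/3 ]
  [ 0    1  0  |    5 ]
  [ 0    0  1  |   -2 ]
r1 → r1 − 1/6·r2
  [ 1  0  0  |  -1/2 ]
  [ 0  1  0  |     5 ]
  [ 0  0  1  |    -2 ]
Reading off the last column: x = -1/2, y = 5, z = -2.

(-1/2, 5, -2)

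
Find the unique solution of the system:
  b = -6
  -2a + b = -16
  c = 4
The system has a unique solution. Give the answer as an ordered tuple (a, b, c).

(5, -6, 4)

Form the augmented matrix and row-reduce:
  [  0  1  0  |   -6 ]
  [ -2  1  0  |  -16 ]
  [  0  0  1  |    4 ]
r1 <-> r2
  [ -2  1  0  |  -16 ]
  [  0  1  0  |   -6 ]
  [  0  0  1  |    4 ]
r1 ← -1/2·r1
  [ 1  -1/2  0  |   8 ]
  [ 0     1  0  |  -6 ]
  [ 0     0  1  |   4 ]
r1 ← r1 + 1/2·r2
  [ 1  0  0  |   5 ]
  [ 0  1  0  |  -6 ]
  [ 0  0  1  |   4 ]
Reading off the last column: a = 5, b = -6, c = 4.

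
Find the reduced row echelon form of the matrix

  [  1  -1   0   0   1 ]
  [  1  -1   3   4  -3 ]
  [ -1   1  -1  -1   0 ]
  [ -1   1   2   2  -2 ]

r2 ← r2 − r1
r3 ← r3 + r1
r4 ← r4 + r1
r2 ← 1/3·r2
r3 ← r3 + r2
r4 ← r4 − 2·r2
r3 ← 3·r3
r4 ← r4 + 2/3·r3
r3 ← r3 + r4
r2 ← r2 + 4/3·r4
r1 ← r1 − r4
r2 ← r2 − 4/3·r3

[[1, -1, 0, 0, 0], [0, 0, 1, 0, 0], [0, 0, 0, 1, 0], [0, 0, 0, 0, 1]]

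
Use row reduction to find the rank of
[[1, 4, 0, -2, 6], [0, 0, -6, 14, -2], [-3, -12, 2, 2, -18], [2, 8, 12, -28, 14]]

rank = 4

R3 ← R3 + 3·R1
  [ 1  4   0   -2   6 ]
  [ 0  0  -6   14  -2 ]
  [ 0  0   2   -4   0 ]
  [ 2  8  12  -28  14 ]
R4 ← R4 − 2·R1
  [ 1  4   0   -2   6 ]
  [ 0  0  -6   14  -2 ]
  [ 0  0   2   -4   0 ]
  [ 0  0  12  -24   2 ]
R2 ← -1/6·R2
  [ 1  4   0    -2    6 ]
  [ 0  0   1  -7/3  1/3 ]
  [ 0  0   2    -4    0 ]
  [ 0  0  12   -24    2 ]
R3 ← R3 − 2·R2
  [ 1  4   0    -2     6 ]
  [ 0  0   1  -7/3   1/3 ]
  [ 0  0   0   2/3  -2/3 ]
  [ 0  0  12   -24     2 ]
R4 ← R4 − 12·R2
  [ 1  4  0    -2     6 ]
  [ 0  0  1  -7/3   1/3 ]
  [ 0  0  0   2/3  -2/3 ]
  [ 0  0  0     4    -2 ]
R3 ← 3/2·R3
  [ 1  4  0    -2    6 ]
  [ 0  0  1  -7/3  1/3 ]
  [ 0  0  0     1   -1 ]
  [ 0  0  0     4   -2 ]
R4 ← R4 − 4·R3
  [ 1  4  0    -2    6 ]
  [ 0  0  1  -7/3  1/3 ]
  [ 0  0  0     1   -1 ]
  [ 0  0  0     0    2 ]
R4 ← 1/2·R4
  [ 1  4  0    -2    6 ]
  [ 0  0  1  -7/3  1/3 ]
  [ 0  0  0     1   -1 ]
  [ 0  0  0     0    1 ]
R3 ← R3 + R4
  [ 1  4  0    -2    6 ]
  [ 0  0  1  -7/3  1/3 ]
  [ 0  0  0     1    0 ]
  [ 0  0  0     0    1 ]
R2 ← R2 − 1/3·R4
  [ 1  4  0    -2  6 ]
  [ 0  0  1  -7/3  0 ]
  [ 0  0  0     1  0 ]
  [ 0  0  0     0  1 ]
R1 ← R1 − 6·R4
  [ 1  4  0    -2  0 ]
  [ 0  0  1  -7/3  0 ]
  [ 0  0  0     1  0 ]
  [ 0  0  0     0  1 ]
R2 ← R2 + 7/3·R3
  [ 1  4  0  -2  0 ]
  [ 0  0  1   0  0 ]
  [ 0  0  0   1  0 ]
  [ 0  0  0   0  1 ]
R1 ← R1 + 2·R3
  [ 1  4  0  0  0 ]
  [ 0  0  1  0  0 ]
  [ 0  0  0  1  0 ]
  [ 0  0  0  0  1 ]
The reduced form has 4 nonzero rows.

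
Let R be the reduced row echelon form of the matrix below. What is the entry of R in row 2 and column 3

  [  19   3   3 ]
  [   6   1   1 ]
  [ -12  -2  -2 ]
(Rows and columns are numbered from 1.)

1

Multiply r1 by 1/19.
  [   1  3/19  3/19 ]
  [   6     1     1 ]
  [ -12    -2    -2 ]
Subtract 6 times r1 from r2.
  [   1  3/19  3/19 ]
  [   0  1/19  1/19 ]
  [ -12    -2    -2 ]
Add 12 times r1 to r3.
  [ 1   3/19   3/19 ]
  [ 0   1/19   1/19 ]
  [ 0  -2/19  -2/19 ]
Multiply r2 by 19.
  [ 1   3/19   3/19 ]
  [ 0      1      1 ]
  [ 0  -2/19  -2/19 ]
Add 2/19 times r2 to r3.
  [ 1  3/19  3/19 ]
  [ 0     1     1 ]
  [ 0     0     0 ]
Subtract 3/19 times r2 from r1.
  [ 1  0  0 ]
  [ 0  1  1 ]
  [ 0  0  0 ]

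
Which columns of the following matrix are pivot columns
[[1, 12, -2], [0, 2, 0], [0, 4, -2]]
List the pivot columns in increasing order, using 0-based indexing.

0, 1, 2

Multiply r2 by 1/2.
  [ 1  12  -2 ]
  [ 0   1   0 ]
  [ 0   4  -2 ]
Subtract 4 times r2 from r3.
  [ 1  12  -2 ]
  [ 0   1   0 ]
  [ 0   0  -2 ]
Multiply r3 by -1/2.
  [ 1  12  -2 ]
  [ 0   1   0 ]
  [ 0   0   1 ]
Add 2 times r3 to r1.
  [ 1  12  0 ]
  [ 0   1  0 ]
  [ 0   0  1 ]
Subtract 12 times r2 from r1.
  [ 1  0  0 ]
  [ 0  1  0 ]
  [ 0  0  1 ]
Pivot columns are the columns containing a leading 1.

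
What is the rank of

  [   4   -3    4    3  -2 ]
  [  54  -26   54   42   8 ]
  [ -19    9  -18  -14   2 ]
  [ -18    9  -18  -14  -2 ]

R1 ← 1/4·R1
  [   1  -3/4    1  3/4  -1/2 ]
  [  54   -26   54   42     8 ]
  [ -19     9  -18  -14     2 ]
  [ -18     9  -18  -14    -2 ]
R2 ← R2 − 54·R1
  [   1  -3/4    1  3/4  -1/2 ]
  [   0  29/2    0  3/2    35 ]
  [ -19     9  -18  -14     2 ]
  [ -18     9  -18  -14    -2 ]
R3 ← R3 + 19·R1
  [   1   -3/4    1  3/4   -1/2 ]
  [   0   29/2    0  3/2     35 ]
  [   0  -21/4    1  1/4  -15/2 ]
  [ -18      9  -18  -14     -2 ]
R4 ← R4 + 18·R1
  [ 1   -3/4  1   3/4   -1/2 ]
  [ 0   29/2  0   3/2     35 ]
  [ 0  -21/4  1   1/4  -15/2 ]
  [ 0   -9/2  0  -1/2    -11 ]
R2 ← 2/29·R2
  [ 1   -3/4  1   3/4   -1/2 ]
  [ 0      1  0  3/29  70/29 ]
  [ 0  -21/4  1   1/4  -15/2 ]
  [ 0   -9/2  0  -1/2    -11 ]
R3 ← R3 + 21/4·R2
  [ 1  -3/4  1    3/4    -1/2 ]
  [ 0     1  0   3/29   70/29 ]
  [ 0     0  1  23/29  150/29 ]
  [ 0  -9/2  0   -1/2     -11 ]
R4 ← R4 + 9/2·R2
  [ 1  -3/4  1    3/4    -1/2 ]
  [ 0     1  0   3/29   70/29 ]
  [ 0     0  1  23/29  150/29 ]
  [ 0     0  0  -1/29   -4/29 ]
R4 ← -29·R4
  [ 1  -3/4  1    3/4    -1/2 ]
  [ 0     1  0   3/29   70/29 ]
  [ 0     0  1  23/29  150/29 ]
  [ 0     0  0      1       4 ]
R3 ← R3 − 23/29·R4
  [ 1  -3/4  1   3/4   -1/2 ]
  [ 0     1  0  3/29  70/29 ]
  [ 0     0  1     0      2 ]
  [ 0     0  0     1      4 ]
R2 ← R2 − 3/29·R4
  [ 1  -3/4  1  3/4  -1/2 ]
  [ 0     1  0    0     2 ]
  [ 0     0  1    0     2 ]
  [ 0     0  0    1     4 ]
R1 ← R1 − 3/4·R4
  [ 1  -3/4  1  0  -7/2 ]
  [ 0     1  0  0     2 ]
  [ 0     0  1  0     2 ]
  [ 0     0  0  1     4 ]
R1 ← R1 − R3
  [ 1  -3/4  0  0  -11/2 ]
  [ 0     1  0  0      2 ]
  [ 0     0  1  0      2 ]
  [ 0     0  0  1      4 ]
R1 ← R1 + 3/4·R2
  [ 1  0  0  0  -4 ]
  [ 0  1  0  0   2 ]
  [ 0  0  1  0   2 ]
  [ 0  0  0  1   4 ]
The reduced form has 4 nonzero rows.

rank = 4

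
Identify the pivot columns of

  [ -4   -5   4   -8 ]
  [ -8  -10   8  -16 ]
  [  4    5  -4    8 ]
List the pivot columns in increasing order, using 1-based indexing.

1

Multiply R1 by -1/4.
  [  1  5/4  -1    2 ]
  [ -8  -10   8  -16 ]
  [  4    5  -4    8 ]
Add 8 times R1 to R2.
  [ 1  5/4  -1  2 ]
  [ 0    0   0  0 ]
  [ 4    5  -4  8 ]
Subtract 4 times R1 from R3.
  [ 1  5/4  -1  2 ]
  [ 0    0   0  0 ]
  [ 0    0   0  0 ]
Pivot columns are the columns containing a leading 1.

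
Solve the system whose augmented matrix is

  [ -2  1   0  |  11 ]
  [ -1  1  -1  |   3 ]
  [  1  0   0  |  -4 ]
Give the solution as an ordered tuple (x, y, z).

(-4, 3, 4)

R1 ← -1/2·R1
  [  1  -1/2   0  |  -11/2 ]
  [ -1     1  -1  |      3 ]
  [  1     0   0  |     -4 ]
R2 ← R2 + R1
  [ 1  -1/2   0  |  -11/2 ]
  [ 0   1/2  -1  |   -5/2 ]
  [ 1     0   0  |     -4 ]
R3 ← R3 − R1
  [ 1  -1/2   0  |  -11/2 ]
  [ 0   1/2  -1  |   -5/2 ]
  [ 0   1/2   0  |    3/2 ]
R2 ← 2·R2
  [ 1  -1/2   0  |  -11/2 ]
  [ 0     1  -2  |     -5 ]
  [ 0   1/2   0  |    3/2 ]
R3 ← R3 − 1/2·R2
  [ 1  -1/2   0  |  -11/2 ]
  [ 0     1  -2  |     -5 ]
  [ 0     0   1  |      4 ]
R2 ← R2 + 2·R3
  [ 1  -1/2  0  |  -11/2 ]
  [ 0     1  0  |      3 ]
  [ 0     0  1  |      4 ]
R1 ← R1 + 1/2·R2
  [ 1  0  0  |  -4 ]
  [ 0  1  0  |   3 ]
  [ 0  0  1  |   4 ]
Reading off the last column: x = -4, y = 3, z = 4.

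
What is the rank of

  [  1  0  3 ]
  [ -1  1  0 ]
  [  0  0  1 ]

rank = 3

ρ2 := ρ2 + ρ1
  [ 1  0  3 ]
  [ 0  1  3 ]
  [ 0  0  1 ]
ρ2 := ρ2 − 3·ρ3
  [ 1  0  3 ]
  [ 0  1  0 ]
  [ 0  0  1 ]
ρ1 := ρ1 − 3·ρ3
  [ 1  0  0 ]
  [ 0  1  0 ]
  [ 0  0  1 ]
The reduced form has 3 nonzero rows.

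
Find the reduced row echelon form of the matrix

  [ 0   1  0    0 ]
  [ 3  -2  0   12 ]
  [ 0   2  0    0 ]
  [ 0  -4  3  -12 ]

[[1, 0, 0, 4], [0, 1, 0, 0], [0, 0, 1, -4], [0, 0, 0, 0]]

R1 <=> R2
R1 → 1/3·R1
R3 → R3 − 2·R2
R4 → R4 + 4·R2
R3 <=> R4
R3 → 1/3·R3
R1 → R1 + 2/3·R2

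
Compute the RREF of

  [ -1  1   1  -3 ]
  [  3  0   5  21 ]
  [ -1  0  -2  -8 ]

[[1, 0, 0, 2], [0, 1, 0, -4], [0, 0, 1, 3]]

Multiply ρ1 by -1.
  [  1  -1  -1   3 ]
  [  3   0   5  21 ]
  [ -1   0  -2  -8 ]
Subtract 3 times ρ1 from ρ2.
  [  1  -1  -1   3 ]
  [  0   3   8  12 ]
  [ -1   0  -2  -8 ]
Add ρ1 to ρ3.
  [ 1  -1  -1   3 ]
  [ 0   3   8  12 ]
  [ 0  -1  -3  -5 ]
Multiply ρ2 by 1/3.
  [ 1  -1   -1   3 ]
  [ 0   1  8/3   4 ]
  [ 0  -1   -3  -5 ]
Add ρ2 to ρ3.
  [ 1  -1    -1   3 ]
  [ 0   1   8/3   4 ]
  [ 0   0  -1/3  -1 ]
Multiply ρ3 by -3.
  [ 1  -1   -1  3 ]
  [ 0   1  8/3  4 ]
  [ 0   0    1  3 ]
Subtract 8/3 times ρ3 from ρ2.
  [ 1  -1  -1   3 ]
  [ 0   1   0  -4 ]
  [ 0   0   1   3 ]
Add ρ3 to ρ1.
  [ 1  -1  0   6 ]
  [ 0   1  0  -4 ]
  [ 0   0  1   3 ]
Add ρ2 to ρ1.
  [ 1  0  0   2 ]
  [ 0  1  0  -4 ]
  [ 0  0  1   3 ]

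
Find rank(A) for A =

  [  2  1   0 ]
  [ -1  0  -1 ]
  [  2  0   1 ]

rank = 3

R1 := 1/2·R1
  [  1  1/2   0 ]
  [ -1    0  -1 ]
  [  2    0   1 ]
R2 := R2 + R1
  [ 1  1/2   0 ]
  [ 0  1/2  -1 ]
  [ 2    0   1 ]
R3 := R3 − 2·R1
  [ 1  1/2   0 ]
  [ 0  1/2  -1 ]
  [ 0   -1   1 ]
R2 := 2·R2
  [ 1  1/2   0 ]
  [ 0    1  -2 ]
  [ 0   -1   1 ]
R3 := R3 + R2
  [ 1  1/2   0 ]
  [ 0    1  -2 ]
  [ 0    0  -1 ]
R3 := -1·R3
  [ 1  1/2   0 ]
  [ 0    1  -2 ]
  [ 0    0   1 ]
R2 := R2 + 2·R3
  [ 1  1/2  0 ]
  [ 0    1  0 ]
  [ 0    0  1 ]
R1 := R1 − 1/2·R2
  [ 1  0  0 ]
  [ 0  1  0 ]
  [ 0  0  1 ]
The reduced form has 3 nonzero rows.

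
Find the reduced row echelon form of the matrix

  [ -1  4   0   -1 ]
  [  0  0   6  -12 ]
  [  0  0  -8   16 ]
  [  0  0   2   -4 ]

r1 ← -1·r1
r2 ← 1/6·r2
r3 ← r3 + 8·r2
r4 ← r4 − 2·r2

[[1, -4, 0, 1], [0, 0, 1, -2], [0, 0, 0, 0], [0, 0, 0, 0]]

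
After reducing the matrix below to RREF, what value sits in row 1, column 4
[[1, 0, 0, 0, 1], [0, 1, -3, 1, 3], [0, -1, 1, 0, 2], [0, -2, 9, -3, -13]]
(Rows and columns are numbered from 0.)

Add ρ2 to ρ3.
  [ 1   0   0   0    1 ]
  [ 0   1  -3   1    3 ]
  [ 0   0  -2   1    5 ]
  [ 0  -2   9  -3  -13 ]
Add 2 times ρ2 to ρ4.
  [ 1  0   0   0   1 ]
  [ 0  1  -3   1   3 ]
  [ 0  0  -2   1   5 ]
  [ 0  0   3  -1  -7 ]
Multiply ρ3 by -1/2.
  [ 1  0   0     0     1 ]
  [ 0  1  -3     1     3 ]
  [ 0  0   1  -1/2  -5/2 ]
  [ 0  0   3    -1    -7 ]
Subtract 3 times ρ3 from ρ4.
  [ 1  0   0     0     1 ]
  [ 0  1  -3     1     3 ]
  [ 0  0   1  -1/2  -5/2 ]
  [ 0  0   0   1/2   1/2 ]
Multiply ρ4 by 2.
  [ 1  0   0     0     1 ]
  [ 0  1  -3     1     3 ]
  [ 0  0   1  -1/2  -5/2 ]
  [ 0  0   0     1     1 ]
Add 1/2 times ρ4 to ρ3.
  [ 1  0   0  0   1 ]
  [ 0  1  -3  1   3 ]
  [ 0  0   1  0  -2 ]
  [ 0  0   0  1   1 ]
Subtract ρ4 from ρ2.
  [ 1  0   0  0   1 ]
  [ 0  1  -3  0   2 ]
  [ 0  0   1  0  -2 ]
  [ 0  0   0  1   1 ]
Add 3 times ρ3 to ρ2.
  [ 1  0  0  0   1 ]
  [ 0  1  0  0  -4 ]
  [ 0  0  1  0  -2 ]
  [ 0  0  0  1   1 ]

-4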